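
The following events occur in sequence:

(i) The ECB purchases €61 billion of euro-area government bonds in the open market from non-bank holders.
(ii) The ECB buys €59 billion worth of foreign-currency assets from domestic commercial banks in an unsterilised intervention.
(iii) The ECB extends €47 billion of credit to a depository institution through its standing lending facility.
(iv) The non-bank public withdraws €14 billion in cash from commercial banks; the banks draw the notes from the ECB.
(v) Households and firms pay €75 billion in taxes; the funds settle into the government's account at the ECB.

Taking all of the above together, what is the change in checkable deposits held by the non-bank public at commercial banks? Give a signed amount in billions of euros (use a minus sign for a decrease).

-€28 billion

Asset purchase (from non-banks) €61 billion: non-bank counterparties' bank balances rise → +€61B.
FX purchase €59 billion: the counterparty is a bank, so public deposits are unchanged → 0.
Discount-window loan €47 billion: the counterparty is a bank, so public deposits are unchanged → 0.
Currency withdrawal €14 billion: non-bank counterparties' bank balances fall → −€14B.
Government account inflow €75 billion: non-bank counterparties' bank balances fall → −€75B.
Net: 61 + 0 + 0 − 14 − 75 = -€28 billion.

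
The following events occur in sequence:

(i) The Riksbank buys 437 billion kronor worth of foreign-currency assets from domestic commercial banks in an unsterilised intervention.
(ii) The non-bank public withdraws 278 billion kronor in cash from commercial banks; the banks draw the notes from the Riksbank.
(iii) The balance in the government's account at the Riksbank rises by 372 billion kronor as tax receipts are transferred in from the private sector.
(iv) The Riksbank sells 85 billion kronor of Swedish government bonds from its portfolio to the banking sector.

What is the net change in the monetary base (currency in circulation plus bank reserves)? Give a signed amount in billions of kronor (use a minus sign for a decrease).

-20 billion

FX purchase 437 billion kronor: Riksbank balance sheet expands → +437B.
Currency withdrawal 278 billion kronor: just a shift between currency and reserves — both are base money → 0.
Government account inflow 372 billion kronor: reserves shift to a non-base liability → −372B.
OMO sale (to banks) 85 billion kronor: Riksbank balance sheet contracts → −85B.
Net: 437 + 0 − 372 − 85 = -20 billion.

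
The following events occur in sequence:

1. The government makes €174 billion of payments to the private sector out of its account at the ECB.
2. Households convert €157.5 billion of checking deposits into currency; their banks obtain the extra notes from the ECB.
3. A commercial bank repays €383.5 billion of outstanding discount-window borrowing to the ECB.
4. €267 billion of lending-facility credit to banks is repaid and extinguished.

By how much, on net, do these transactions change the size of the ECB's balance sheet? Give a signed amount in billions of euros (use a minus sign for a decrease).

-€650.5 billion

ECB balance sheet:
  Assets:      Loans to banks −€650.5B
  Liabilities: Bank reserves −€634B, Currency in circulation +€157.5B, Government deposits −€174B
Change in total ECB assets = -€650.5 billion.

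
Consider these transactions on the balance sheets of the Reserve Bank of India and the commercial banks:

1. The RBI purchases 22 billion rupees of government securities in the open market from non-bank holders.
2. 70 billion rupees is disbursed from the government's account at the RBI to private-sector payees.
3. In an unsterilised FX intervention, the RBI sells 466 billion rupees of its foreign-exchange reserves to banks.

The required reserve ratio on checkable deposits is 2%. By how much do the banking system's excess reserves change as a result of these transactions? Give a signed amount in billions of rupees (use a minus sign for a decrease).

-375.84 billion

Asset purchase (from non-banks) 22 billion rupees: reserves +22B, deposits +22B.
Government spending 70 billion rupees: reserves +70B, deposits +70B.
FX sale 466 billion rupees: reserves −466B, deposits 0.
Totals: Δreserves = −374B, Δdeposits = +92B.
Δrequired reserves = 2% × +92B = +1.84B.
Δexcess reserves = Δreserves − Δrequired = −374B − (+1.84B) = -375.84 billion.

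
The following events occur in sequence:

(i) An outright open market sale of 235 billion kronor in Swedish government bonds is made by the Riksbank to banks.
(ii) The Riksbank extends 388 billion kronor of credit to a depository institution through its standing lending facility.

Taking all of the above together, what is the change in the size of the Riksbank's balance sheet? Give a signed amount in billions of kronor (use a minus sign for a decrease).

Riksbank balance sheet:
  Assets:      Securities −235B, Loans to banks +388B
  Liabilities: Bank reserves +153B
Commercial banking system:
  Assets:      Reserves at CB +153B, Securities +235B
  Liabilities: Borrowings from CB +388B
Change in total Riksbank assets = +153 billion.

+153 billion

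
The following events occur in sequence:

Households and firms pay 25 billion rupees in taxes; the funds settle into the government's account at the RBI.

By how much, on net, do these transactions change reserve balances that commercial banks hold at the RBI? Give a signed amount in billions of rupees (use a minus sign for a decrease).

-25 billion

Government account inflow 25 billion rupees: funds move from bank reserves into the government account → −25B.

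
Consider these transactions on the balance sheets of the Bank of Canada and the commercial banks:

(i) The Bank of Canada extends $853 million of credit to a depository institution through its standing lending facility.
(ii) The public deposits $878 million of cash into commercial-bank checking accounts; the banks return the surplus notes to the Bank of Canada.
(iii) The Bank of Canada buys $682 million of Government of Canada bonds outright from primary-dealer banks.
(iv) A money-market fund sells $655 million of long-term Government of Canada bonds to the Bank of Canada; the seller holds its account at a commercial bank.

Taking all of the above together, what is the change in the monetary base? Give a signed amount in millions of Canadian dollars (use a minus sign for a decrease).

Bank of Canada balance sheet:
  Assets:      Securities +$1337M, Loans to banks +$853M
  Liabilities: Bank reserves +$3068M, Currency in circulation −$878M
Commercial banking system:
  Assets:      Reserves at CB +$3068M, Securities −$682M
  Liabilities: Checkable deposits +$1533M, Borrowings from CB +$853M
Monetary base = currency + reserves: −$878M + (+$3068M) = +$2190 million.

+$2190 million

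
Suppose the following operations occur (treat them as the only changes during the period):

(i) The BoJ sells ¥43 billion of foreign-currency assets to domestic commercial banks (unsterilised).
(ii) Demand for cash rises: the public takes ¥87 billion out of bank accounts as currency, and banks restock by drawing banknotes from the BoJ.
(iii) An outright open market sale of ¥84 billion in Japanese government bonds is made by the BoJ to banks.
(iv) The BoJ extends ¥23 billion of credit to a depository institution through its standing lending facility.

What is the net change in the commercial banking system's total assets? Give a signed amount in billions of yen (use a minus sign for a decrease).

-¥64 billion

FX sale ¥43 billion: just an asset swap on bank balance sheets → 0.
Currency withdrawal ¥87 billion: bank balance sheets shrink → −¥87B.
OMO sale (to banks) ¥84 billion: just an asset swap on bank balance sheets → 0.
Discount-window loan ¥23 billion: bank balance sheets expand → +¥23B.
Net: 0 − 87 + 0 + 23 = -¥64 billion.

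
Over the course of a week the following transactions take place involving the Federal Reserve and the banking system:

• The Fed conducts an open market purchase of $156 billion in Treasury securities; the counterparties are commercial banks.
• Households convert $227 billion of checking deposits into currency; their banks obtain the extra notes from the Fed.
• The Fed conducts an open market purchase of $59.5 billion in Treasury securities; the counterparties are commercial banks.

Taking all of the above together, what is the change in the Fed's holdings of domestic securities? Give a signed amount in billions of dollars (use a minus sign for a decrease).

OMO purchase (from banks) $156 billion: securities added to the Fed's portfolio → +$156B.
Currency withdrawal $227 billion: the Fed's securities portfolio is untouched → 0.
OMO purchase (from banks) $59.5 billion: securities added to the Fed's portfolio → +$59.5B.
Net: 156 + 0 + 59.5 = +$215.5 billion.

+$215.5 billion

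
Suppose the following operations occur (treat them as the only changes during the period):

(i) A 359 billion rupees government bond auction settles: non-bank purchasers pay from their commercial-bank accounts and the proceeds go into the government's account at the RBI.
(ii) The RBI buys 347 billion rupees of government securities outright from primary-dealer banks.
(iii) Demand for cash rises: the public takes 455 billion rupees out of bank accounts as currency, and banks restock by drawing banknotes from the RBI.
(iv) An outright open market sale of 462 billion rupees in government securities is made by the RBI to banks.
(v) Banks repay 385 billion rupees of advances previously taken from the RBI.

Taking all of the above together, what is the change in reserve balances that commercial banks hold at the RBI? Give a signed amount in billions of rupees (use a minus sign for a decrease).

Government account inflow 359 billion rupees: funds move from bank reserves into the government account → −359B.
OMO purchase (from banks) 347 billion rupees: the RBI pays by crediting reserve accounts → +347B.
Currency withdrawal 455 billion rupees: banks swap reserves for currency → −455B.
OMO sale (to banks) 462 billion rupees: the buying banks pay out of their reserve balances → −462B.
Discount-window repayment 385 billion rupees: repayment is debited from reserves → −385B.
Net: −359 + 347 − 455 − 462 − 385 = -1314 billion.

-1314 billion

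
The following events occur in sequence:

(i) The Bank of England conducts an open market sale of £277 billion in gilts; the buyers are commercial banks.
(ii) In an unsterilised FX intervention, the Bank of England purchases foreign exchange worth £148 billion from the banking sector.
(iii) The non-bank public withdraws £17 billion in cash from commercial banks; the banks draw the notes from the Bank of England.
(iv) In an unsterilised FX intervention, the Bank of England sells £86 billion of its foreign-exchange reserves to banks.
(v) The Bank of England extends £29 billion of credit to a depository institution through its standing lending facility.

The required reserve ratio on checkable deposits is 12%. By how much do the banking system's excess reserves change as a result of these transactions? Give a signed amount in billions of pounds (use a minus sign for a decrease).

OMO sale (to banks) £277 billion: reserves −£277B, deposits 0.
FX purchase £148 billion: reserves +£148B, deposits 0.
Currency withdrawal £17 billion: reserves −£17B, deposits −£17B.
FX sale £86 billion: reserves −£86B, deposits 0.
Discount-window loan £29 billion: reserves +£29B, deposits 0.
Totals: Δreserves = −£203B, Δdeposits = −£17B.
Δrequired reserves = 12% × −£17B = −£2.04B.
Δexcess reserves = Δreserves − Δrequired = −£203B − (−£2.04B) = -£200.96 billion.

-£200.96 billion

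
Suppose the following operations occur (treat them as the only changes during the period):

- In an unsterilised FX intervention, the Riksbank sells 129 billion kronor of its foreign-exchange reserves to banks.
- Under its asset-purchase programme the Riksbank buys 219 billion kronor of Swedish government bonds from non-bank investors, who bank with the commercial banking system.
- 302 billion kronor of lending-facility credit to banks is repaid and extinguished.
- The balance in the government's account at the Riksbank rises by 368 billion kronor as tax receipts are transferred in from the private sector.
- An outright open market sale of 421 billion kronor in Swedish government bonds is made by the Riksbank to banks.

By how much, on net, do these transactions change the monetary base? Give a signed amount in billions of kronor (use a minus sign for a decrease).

FX sale 129 billion kronor: Riksbank balance sheet contracts → −129B.
Asset purchase (from non-banks) 219 billion kronor: Riksbank balance sheet expands → +219B.
Discount-window repayment 302 billion kronor: Riksbank balance sheet contracts → −302B.
Government account inflow 368 billion kronor: reserves shift to a non-base liability → −368B.
OMO sale (to banks) 421 billion kronor: Riksbank balance sheet contracts → −421B.
Net: −129 + 219 − 302 − 368 − 421 = -1001 billion.

-1001 billion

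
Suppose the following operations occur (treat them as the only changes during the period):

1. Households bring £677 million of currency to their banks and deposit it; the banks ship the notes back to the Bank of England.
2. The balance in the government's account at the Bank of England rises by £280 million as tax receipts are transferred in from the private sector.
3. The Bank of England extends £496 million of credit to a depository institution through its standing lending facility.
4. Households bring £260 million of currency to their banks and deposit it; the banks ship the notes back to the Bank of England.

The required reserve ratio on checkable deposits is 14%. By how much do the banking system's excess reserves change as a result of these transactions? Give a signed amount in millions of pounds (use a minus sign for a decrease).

Currency deposit £677 million: reserves +£677M, deposits +£677M.
Government account inflow £280 million: reserves −£280M, deposits −£280M.
Discount-window loan £496 million: reserves +£496M, deposits 0.
Currency deposit £260 million: reserves +£260M, deposits +£260M.
Totals: Δreserves = +£1153M, Δdeposits = +£657M.
Δrequired reserves = 14% × +£657M = +£91.98M.
Δexcess reserves = Δreserves − Δrequired = +£1153M − (+£91.98M) = +£1061.02 million.

+£1061.02 million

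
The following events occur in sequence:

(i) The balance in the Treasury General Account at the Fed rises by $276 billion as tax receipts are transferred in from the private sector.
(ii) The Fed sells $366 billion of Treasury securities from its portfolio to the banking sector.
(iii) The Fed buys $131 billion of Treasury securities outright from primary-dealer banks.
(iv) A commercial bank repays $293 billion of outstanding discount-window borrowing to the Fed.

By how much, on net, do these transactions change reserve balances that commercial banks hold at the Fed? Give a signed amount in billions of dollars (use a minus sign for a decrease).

-$804 billion

Fed balance sheet:
  Assets:      Securities −$235B, Loans to banks −$293B
  Liabilities: Bank reserves −$804B, Government deposits +$276B
So the change in reserve balances that commercial banks hold at the Fed is -$804 billion.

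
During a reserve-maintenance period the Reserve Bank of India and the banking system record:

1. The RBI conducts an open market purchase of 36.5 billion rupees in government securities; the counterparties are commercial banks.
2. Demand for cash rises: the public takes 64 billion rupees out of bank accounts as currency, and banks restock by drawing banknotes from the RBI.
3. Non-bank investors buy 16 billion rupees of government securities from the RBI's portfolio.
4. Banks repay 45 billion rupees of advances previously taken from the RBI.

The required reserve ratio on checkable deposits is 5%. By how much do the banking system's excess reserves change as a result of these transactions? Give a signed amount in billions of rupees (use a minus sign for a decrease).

OMO purchase (from banks) 36.5 billion rupees: reserves +36.5B, deposits 0.
Currency withdrawal 64 billion rupees: reserves −64B, deposits −64B.
Asset sale (to non-banks) 16 billion rupees: reserves −16B, deposits −16B.
Discount-window repayment 45 billion rupees: reserves −45B, deposits 0.
Totals: Δreserves = −88.5B, Δdeposits = −80B.
Δrequired reserves = 5% × −80B = −4B.
Δexcess reserves = Δreserves − Δrequired = −88.5B − (−4B) = -84.5 billion.

-84.5 billion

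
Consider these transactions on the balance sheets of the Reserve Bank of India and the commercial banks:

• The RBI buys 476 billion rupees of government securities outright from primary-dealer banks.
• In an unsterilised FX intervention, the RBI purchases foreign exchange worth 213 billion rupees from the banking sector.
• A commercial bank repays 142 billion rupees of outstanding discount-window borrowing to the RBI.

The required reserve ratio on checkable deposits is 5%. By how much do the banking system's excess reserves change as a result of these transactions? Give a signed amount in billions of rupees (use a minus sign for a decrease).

+547 billion

OMO purchase (from banks) 476 billion rupees: reserves +476B, deposits 0.
FX purchase 213 billion rupees: reserves +213B, deposits 0.
Discount-window repayment 142 billion rupees: reserves −142B, deposits 0.
Totals: Δreserves = +547B, Δdeposits = 0.
Δrequired reserves = 5% × 0 = 0.
Δexcess reserves = Δreserves − Δrequired = +547B − (0) = +547 billion.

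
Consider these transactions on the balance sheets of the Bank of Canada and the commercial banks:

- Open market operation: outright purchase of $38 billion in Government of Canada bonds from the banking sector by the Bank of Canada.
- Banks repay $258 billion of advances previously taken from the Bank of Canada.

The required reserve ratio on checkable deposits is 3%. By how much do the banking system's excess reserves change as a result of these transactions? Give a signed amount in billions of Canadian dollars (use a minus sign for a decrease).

-$220 billion

OMO purchase (from banks) $38 billion: reserves +$38B, deposits 0.
Discount-window repayment $258 billion: reserves −$258B, deposits 0.
Totals: Δreserves = −$220B, Δdeposits = 0.
Δrequired reserves = 3% × 0 = 0.
Δexcess reserves = Δreserves − Δrequired = −$220B − (0) = -$220 billion.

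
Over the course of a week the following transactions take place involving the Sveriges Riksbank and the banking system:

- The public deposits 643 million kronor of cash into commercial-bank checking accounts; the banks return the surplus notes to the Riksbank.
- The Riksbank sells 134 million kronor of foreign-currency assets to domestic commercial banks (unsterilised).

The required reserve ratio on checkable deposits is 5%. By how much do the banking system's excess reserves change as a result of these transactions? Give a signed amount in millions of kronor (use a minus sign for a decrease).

+476.85 million

Currency deposit 643 million kronor: reserves +643M, deposits +643M.
FX sale 134 million kronor: reserves −134M, deposits 0.
Totals: Δreserves = +509M, Δdeposits = +643M.
Δrequired reserves = 5% × +643M = +32.15M.
Δexcess reserves = Δreserves − Δrequired = +509M − (+32.15M) = +476.85 million.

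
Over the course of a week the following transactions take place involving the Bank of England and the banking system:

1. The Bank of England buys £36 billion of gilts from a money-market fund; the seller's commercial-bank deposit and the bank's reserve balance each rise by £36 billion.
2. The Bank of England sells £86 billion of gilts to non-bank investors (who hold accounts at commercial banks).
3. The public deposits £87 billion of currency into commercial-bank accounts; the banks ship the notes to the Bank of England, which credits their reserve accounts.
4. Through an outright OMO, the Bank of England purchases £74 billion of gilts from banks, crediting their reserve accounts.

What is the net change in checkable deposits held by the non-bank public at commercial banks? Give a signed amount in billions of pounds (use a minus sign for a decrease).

Asset purchase (from non-banks) £36 billion: non-bank counterparties' bank balances rise → +£36B.
Asset sale (to non-banks) £86 billion: non-bank counterparties' bank balances fall → −£86B.
Currency deposit £87 billion: non-bank counterparties' bank balances rise → +£87B.
OMO purchase (from banks) £74 billion: the counterparty is a bank, so public deposits are unchanged → 0.
Net: 36 − 86 + 87 + 0 = +£37 billion.

+£37 billion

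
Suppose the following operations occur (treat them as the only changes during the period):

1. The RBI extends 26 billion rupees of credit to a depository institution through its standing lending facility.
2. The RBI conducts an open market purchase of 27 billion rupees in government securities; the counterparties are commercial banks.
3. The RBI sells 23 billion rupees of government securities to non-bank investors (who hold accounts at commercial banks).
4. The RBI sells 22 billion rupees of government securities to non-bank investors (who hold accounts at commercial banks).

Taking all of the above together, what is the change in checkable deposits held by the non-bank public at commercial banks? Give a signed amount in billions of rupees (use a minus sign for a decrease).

RBI balance sheet:
  Assets:      Securities −18B, Loans to banks +26B
  Liabilities: Bank reserves +8B
Commercial banking system:
  Assets:      Reserves at CB +8B, Securities −27B
  Liabilities: Checkable deposits −45B, Borrowings from CB +26B
So the change in checkable deposits held by the non-bank public at commercial banks is -45 billion.

-45 billion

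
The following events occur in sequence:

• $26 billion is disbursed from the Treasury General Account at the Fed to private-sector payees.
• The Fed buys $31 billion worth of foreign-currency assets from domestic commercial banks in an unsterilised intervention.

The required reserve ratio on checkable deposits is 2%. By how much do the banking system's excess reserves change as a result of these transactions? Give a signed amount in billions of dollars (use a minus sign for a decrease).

Government spending $26 billion: reserves +$26B, deposits +$26B.
FX purchase $31 billion: reserves +$31B, deposits 0.
Totals: Δreserves = +$57B, Δdeposits = +$26B.
Δrequired reserves = 2% × +$26B = +$0.52B.
Δexcess reserves = Δreserves − Δrequired = +$57B − (+$0.52B) = +$56.48 billion.

+$56.48 billion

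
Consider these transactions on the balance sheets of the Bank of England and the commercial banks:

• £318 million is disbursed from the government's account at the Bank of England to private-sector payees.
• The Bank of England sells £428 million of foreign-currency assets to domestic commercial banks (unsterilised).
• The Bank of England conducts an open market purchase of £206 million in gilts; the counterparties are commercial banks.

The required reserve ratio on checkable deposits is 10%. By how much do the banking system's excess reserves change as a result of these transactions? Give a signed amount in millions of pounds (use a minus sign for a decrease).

+£64.2 million

Government spending £318 million: reserves +£318M, deposits +£318M.
FX sale £428 million: reserves −£428M, deposits 0.
OMO purchase (from banks) £206 million: reserves +£206M, deposits 0.
Totals: Δreserves = +£96M, Δdeposits = +£318M.
Δrequired reserves = 10% × +£318M = +£31.8M.
Δexcess reserves = Δreserves − Δrequired = +£96M − (+£31.8M) = +£64.2 million.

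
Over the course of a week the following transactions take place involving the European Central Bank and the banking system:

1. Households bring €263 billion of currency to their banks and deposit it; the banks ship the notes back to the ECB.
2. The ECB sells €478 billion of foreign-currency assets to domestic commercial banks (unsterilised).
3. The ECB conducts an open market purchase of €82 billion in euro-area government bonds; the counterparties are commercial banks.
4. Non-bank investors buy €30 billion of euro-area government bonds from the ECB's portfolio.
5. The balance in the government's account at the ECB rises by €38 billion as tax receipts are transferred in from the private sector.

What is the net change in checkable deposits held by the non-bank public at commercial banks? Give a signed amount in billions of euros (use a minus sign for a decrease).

+€195 billion

ECB balance sheet:
  Assets:      Securities +€52B, Foreign assets −€478B
  Liabilities: Bank reserves −€201B, Currency in circulation −€263B, Government deposits +€38B
Commercial banking system:
  Assets:      Reserves at CB −€201B, Securities −€82B, Foreign assets +€478B
  Liabilities: Checkable deposits +€195B
So the change in checkable deposits held by the non-bank public at commercial banks is +€195 billion.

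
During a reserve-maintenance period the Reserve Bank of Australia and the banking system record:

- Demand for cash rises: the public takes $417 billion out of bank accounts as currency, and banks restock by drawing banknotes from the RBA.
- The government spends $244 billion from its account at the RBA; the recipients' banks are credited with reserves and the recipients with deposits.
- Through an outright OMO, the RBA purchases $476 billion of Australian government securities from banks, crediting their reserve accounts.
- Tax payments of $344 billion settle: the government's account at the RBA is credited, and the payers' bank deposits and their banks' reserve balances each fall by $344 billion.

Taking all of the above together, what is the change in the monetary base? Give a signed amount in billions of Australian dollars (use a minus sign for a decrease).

+$376 billion

Currency withdrawal $417 billion: just a shift between currency and reserves — both are base money → 0.
Government spending $244 billion: a non-base liability converts back to reserves → +$244B.
OMO purchase (from banks) $476 billion: RBA balance sheet expands → +$476B.
Government account inflow $344 billion: reserves shift to a non-base liability → −$344B.
Net: 0 + 244 + 476 − 344 = +$376 billion.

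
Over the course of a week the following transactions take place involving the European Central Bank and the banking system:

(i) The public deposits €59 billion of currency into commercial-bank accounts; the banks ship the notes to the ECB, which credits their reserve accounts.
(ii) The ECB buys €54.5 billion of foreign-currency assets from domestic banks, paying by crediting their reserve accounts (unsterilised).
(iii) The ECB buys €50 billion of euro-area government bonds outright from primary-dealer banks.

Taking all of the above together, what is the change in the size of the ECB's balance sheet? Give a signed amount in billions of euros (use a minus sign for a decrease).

Currency deposit €59 billion: only the composition of liabilities changes → 0.
FX purchase €54.5 billion: an ECB asset is acquired → +€54.5B.
OMO purchase (from banks) €50 billion: an ECB asset is acquired → +€50B.
Net: 0 + 54.5 + 50 = +€104.5 billion.

+€104.5 billion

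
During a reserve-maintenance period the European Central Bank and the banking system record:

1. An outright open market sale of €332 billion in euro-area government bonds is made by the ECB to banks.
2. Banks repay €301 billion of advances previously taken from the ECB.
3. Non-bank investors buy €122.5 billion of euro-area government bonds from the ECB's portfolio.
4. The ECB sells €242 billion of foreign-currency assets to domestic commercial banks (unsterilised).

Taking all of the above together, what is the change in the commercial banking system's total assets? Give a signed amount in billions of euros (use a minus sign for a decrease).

OMO sale (to banks) €332 billion: just an asset swap on bank balance sheets → 0.
Discount-window repayment €301 billion: bank balance sheets shrink → −€301B.
Asset sale (to non-banks) €122.5 billion: bank balance sheets shrink → −€122.5B.
FX sale €242 billion: just an asset swap on bank balance sheets → 0.
Net: 0 − 301 − 122.5 + 0 = -€423.5 billion.

-€423.5 billion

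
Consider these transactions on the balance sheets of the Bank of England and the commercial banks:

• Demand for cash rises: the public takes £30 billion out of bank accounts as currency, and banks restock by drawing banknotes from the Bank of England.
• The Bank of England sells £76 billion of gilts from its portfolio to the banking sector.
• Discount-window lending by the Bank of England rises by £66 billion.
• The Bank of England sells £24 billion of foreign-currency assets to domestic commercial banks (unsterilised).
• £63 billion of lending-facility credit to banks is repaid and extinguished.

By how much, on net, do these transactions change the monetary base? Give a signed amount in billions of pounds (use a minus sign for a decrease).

-£97 billion

Currency withdrawal £30 billion: just a shift between currency and reserves — both are base money → 0.
OMO sale (to banks) £76 billion: Bank of England balance sheet contracts → −£76B.
Discount-window loan £66 billion: Bank of England balance sheet expands → +£66B.
FX sale £24 billion: Bank of England balance sheet contracts → −£24B.
Discount-window repayment £63 billion: Bank of England balance sheet contracts → −£63B.
Net: 0 − 76 + 66 − 24 − 63 = -£97 billion.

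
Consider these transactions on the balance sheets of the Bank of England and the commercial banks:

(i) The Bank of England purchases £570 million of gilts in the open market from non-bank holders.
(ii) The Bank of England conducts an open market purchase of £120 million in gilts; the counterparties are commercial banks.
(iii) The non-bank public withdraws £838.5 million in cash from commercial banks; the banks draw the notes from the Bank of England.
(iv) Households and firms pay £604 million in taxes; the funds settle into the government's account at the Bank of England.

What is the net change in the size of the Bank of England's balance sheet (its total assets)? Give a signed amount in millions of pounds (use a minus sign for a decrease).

+£690 million

Bank of England balance sheet:
  Assets:      Securities +£690M
  Liabilities: Bank reserves −£752.5M, Currency in circulation +£838.5M, Government deposits +£604M
Change in total Bank of England assets = +£690 million.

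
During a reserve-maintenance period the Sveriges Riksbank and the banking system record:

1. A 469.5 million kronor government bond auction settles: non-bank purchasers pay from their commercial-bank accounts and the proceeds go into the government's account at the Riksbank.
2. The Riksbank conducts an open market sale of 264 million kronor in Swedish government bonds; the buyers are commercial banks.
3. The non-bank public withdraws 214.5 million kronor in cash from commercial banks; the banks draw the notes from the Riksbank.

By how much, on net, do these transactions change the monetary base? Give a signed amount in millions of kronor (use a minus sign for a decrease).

-733.5 million

Government account inflow 469.5 million kronor: reserves shift to a non-base liability → −469.5M.
OMO sale (to banks) 264 million kronor: Riksbank balance sheet contracts → −264M.
Currency withdrawal 214.5 million kronor: just a shift between currency and reserves — both are base money → 0.
Net: −469.5 − 264 + 0 = -733.5 million.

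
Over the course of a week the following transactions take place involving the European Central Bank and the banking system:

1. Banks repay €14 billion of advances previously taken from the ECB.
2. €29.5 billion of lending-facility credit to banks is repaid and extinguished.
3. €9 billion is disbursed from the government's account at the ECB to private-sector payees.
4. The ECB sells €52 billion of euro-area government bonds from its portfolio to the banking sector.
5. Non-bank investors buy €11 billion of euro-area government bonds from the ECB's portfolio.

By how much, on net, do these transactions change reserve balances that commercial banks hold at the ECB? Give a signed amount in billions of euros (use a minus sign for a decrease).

-€97.5 billion

Discount-window repayment €14 billion: repayment is debited from reserves → −€14B.
Discount-window repayment €29.5 billion: repayment is debited from reserves → −€29.5B.
Government spending €9 billion: government payments flow into bank reserve accounts → +€9B.
OMO sale (to banks) €52 billion: the buying banks pay out of their reserve balances → −€52B.
Asset sale (to non-banks) €11 billion: the non-bank buyers' banks settle from reserves → −€11B.
Net: −14 − 29.5 + 9 − 52 − 11 = -€97.5 billion.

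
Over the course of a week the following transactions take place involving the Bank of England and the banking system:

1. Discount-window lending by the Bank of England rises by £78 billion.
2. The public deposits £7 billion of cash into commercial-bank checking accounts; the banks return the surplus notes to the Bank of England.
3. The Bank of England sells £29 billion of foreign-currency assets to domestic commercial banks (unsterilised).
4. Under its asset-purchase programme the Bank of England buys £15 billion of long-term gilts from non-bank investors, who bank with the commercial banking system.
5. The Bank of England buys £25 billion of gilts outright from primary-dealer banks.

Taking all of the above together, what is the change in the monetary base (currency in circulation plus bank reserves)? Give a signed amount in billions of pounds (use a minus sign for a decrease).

Discount-window loan £78 billion: Bank of England balance sheet expands → +£78B.
Currency deposit £7 billion: just a shift between currency and reserves — both are base money → 0.
FX sale £29 billion: Bank of England balance sheet contracts → −£29B.
Asset purchase (from non-banks) £15 billion: Bank of England balance sheet expands → +£15B.
OMO purchase (from banks) £25 billion: Bank of England balance sheet expands → +£25B.
Net: 78 + 0 − 29 + 15 + 25 = +£89 billion.

+£89 billion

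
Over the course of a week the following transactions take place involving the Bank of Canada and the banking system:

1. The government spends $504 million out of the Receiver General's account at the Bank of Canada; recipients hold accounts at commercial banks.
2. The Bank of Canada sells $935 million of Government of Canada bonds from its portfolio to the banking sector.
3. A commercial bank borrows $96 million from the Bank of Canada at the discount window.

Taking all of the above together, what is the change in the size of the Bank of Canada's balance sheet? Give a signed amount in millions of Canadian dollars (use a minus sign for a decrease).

-$839 million

Government spending $504 million: only the composition of liabilities changes → 0.
OMO sale (to banks) $935 million: a Bank of Canada asset is shed → −$935M.
Discount-window loan $96 million: a Bank of Canada asset is acquired → +$96M.
Net: 0 − 935 + 96 = -$839 million.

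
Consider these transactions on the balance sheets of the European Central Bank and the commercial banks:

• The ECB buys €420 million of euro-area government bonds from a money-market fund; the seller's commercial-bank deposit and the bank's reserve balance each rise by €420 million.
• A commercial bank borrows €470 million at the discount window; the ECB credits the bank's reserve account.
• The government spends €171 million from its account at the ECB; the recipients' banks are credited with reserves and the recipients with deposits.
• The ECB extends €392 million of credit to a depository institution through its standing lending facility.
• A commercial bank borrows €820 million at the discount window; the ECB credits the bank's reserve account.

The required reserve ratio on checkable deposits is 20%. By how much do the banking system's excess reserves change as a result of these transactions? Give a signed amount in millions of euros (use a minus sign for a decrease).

Asset purchase (from non-banks) €420 million: reserves +€420M, deposits +€420M.
Discount-window loan €470 million: reserves +€470M, deposits 0.
Government spending €171 million: reserves +€171M, deposits +€171M.
Discount-window loan €392 million: reserves +€392M, deposits 0.
Discount-window loan €820 million: reserves +€820M, deposits 0.
Totals: Δreserves = +€2273M, Δdeposits = +€591M.
Δrequired reserves = 20% × +€591M = +€118.2M.
Δexcess reserves = Δreserves − Δrequired = +€2273M − (+€118.2M) = +€2154.8 million.

+€2154.8 million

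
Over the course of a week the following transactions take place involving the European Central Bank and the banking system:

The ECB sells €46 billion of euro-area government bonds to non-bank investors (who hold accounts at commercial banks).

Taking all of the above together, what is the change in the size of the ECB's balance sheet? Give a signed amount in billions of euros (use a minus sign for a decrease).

Asset sale (to non-banks) €46 billion: an ECB asset is shed → −€46B.

-€46 billion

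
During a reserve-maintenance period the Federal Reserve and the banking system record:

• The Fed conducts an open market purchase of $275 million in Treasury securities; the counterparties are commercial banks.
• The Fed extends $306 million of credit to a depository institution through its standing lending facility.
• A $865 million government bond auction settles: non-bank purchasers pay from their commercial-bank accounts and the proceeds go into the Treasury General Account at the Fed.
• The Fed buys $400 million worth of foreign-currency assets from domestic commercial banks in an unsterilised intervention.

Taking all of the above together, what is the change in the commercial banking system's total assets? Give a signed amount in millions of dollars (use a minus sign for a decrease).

-$559 million

OMO purchase (from banks) $275 million: just an asset swap on bank balance sheets → 0.
Discount-window loan $306 million: bank balance sheets expand → +$306M.
Government account inflow $865 million: bank balance sheets shrink → −$865M.
FX purchase $400 million: just an asset swap on bank balance sheets → 0.
Net: 0 + 306 − 865 + 0 = -$559 million.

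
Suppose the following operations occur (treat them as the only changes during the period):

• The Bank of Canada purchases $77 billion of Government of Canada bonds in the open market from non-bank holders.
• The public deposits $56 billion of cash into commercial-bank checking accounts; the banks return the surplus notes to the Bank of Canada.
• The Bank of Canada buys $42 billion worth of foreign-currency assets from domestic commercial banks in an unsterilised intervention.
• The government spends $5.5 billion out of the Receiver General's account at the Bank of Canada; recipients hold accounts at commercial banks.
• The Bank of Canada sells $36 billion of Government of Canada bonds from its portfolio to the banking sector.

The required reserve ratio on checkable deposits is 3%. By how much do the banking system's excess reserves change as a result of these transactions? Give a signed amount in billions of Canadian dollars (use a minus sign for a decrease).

+$140.345 billion

Asset purchase (from non-banks) $77 billion: reserves +$77B, deposits +$77B.
Currency deposit $56 billion: reserves +$56B, deposits +$56B.
FX purchase $42 billion: reserves +$42B, deposits 0.
Government spending $5.5 billion: reserves +$5.5B, deposits +$5.5B.
OMO sale (to banks) $36 billion: reserves −$36B, deposits 0.
Totals: Δreserves = +$144.5B, Δdeposits = +$138.5B.
Δrequired reserves = 3% × +$138.5B = +$4.155B.
Δexcess reserves = Δreserves − Δrequired = +$144.5B − (+$4.155B) = +$140.345 billion.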